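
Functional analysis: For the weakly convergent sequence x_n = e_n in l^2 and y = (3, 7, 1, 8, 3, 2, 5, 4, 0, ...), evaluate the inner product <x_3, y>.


x_3 = e_3 is the standard basis vector with 1 in position 3.
<x_3, y> = y_3 = 1
As n -> infinity, <x_n, y> -> 0, confirming weak convergence of (x_n) to 0.

1


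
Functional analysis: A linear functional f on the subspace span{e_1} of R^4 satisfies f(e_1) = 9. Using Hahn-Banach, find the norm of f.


The norm of f is given by ||f|| = sup_{||x||=1} |f(x)|.
On span{e_1}, ||e_1|| = 1, so ||f|| = |f(e_1)| / ||e_1||
= |9| / 1 = 9.0000

9.0000


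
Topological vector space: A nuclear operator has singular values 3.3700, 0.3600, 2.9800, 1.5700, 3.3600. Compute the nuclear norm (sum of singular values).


The nuclear norm is the sum of all singular values.
||T||_1 = 3.3700 + 0.3600 + 2.9800 + 1.5700 + 3.3600
= 11.6400

11.6400


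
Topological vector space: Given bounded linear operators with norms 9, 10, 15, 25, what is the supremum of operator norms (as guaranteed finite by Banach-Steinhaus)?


By the Uniform Boundedness Principle, the supremum of norms is finite.
sup_k ||T_k|| = max(9, 10, 15, 25) = 25

25


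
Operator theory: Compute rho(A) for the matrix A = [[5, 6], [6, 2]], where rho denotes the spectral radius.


For a 2x2 matrix, eigenvalues satisfy lambda^2 - (trace)*lambda + det = 0
trace = 5 + 2 = 7
det = 5*2 - 6*6 = -26
discriminant = 7^2 - 4*(-26) = 153
spectral radius = max |eigenvalue| = 9.6847

9.6847


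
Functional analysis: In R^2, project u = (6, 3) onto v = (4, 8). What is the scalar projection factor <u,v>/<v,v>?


Computing <u,v> = 6*4 + 3*8 = 48
Computing <v,v> = 4^2 + 8^2 = 80
Projection coefficient = 48/80 = 0.6000

0.6000


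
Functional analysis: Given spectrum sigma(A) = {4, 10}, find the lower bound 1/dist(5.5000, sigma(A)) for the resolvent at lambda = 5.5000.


dist(5.5000, {4, 10}) = min(|5.5000 - 4|, |5.5000 - 10|)
= min(1.5000, 4.5000) = 1.5000
Resolvent bound = 1/1.5000 = 0.6667

0.6667


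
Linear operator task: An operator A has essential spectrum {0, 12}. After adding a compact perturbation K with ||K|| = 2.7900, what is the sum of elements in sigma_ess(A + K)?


By Weyl's theorem, the essential spectrum is invariant under compact perturbations.
sigma_ess(A + K) = sigma_ess(A) = {0, 12}
Sum = 0 + 12 = 12

12


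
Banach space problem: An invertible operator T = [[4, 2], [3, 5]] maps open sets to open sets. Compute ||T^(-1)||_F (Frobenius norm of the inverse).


det(T) = 4*5 - 2*3 = 14
T^(-1) = (1/14) * [[5, -2], [-3, 4]] = [[0.3571, -0.1429], [-0.2143, 0.2857]]
||T^(-1)||_F^2 = 0.3571^2 + (-0.1429)^2 + (-0.2143)^2 + 0.2857^2 = 0.2755
||T^(-1)||_F = sqrt(0.2755) = 0.5249

0.5249


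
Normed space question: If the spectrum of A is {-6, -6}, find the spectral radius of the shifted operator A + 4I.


Spectrum of A + 4I = {-2, -2}
Spectral radius = max |lambda| over the shifted spectrum
= max(2, 2) = 2

2


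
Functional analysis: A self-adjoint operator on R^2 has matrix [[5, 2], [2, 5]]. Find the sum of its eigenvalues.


For a self-adjoint (symmetric) matrix, the eigenvalues are real.
The sum of eigenvalues equals the trace of the matrix.
trace = 5 + 5 = 10

10


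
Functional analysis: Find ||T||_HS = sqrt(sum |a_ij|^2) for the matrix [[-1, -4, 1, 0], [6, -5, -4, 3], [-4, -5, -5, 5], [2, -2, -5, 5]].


The Hilbert-Schmidt norm is sqrt(sum of squares of all entries).
Sum of squares = (-1)^2 + (-4)^2 + 1^2 + 0^2 + 6^2 + (-5)^2 + (-4)^2 + 3^2 + (-4)^2 + (-5)^2 + (-5)^2 + 5^2 + 2^2 + (-2)^2 + (-5)^2 + 5^2
= 1 + 16 + 1 + 0 + 36 + 25 + 16 + 9 + 16 + 25 + 25 + 25 + 4 + 4 + 25 + 25 = 253
||T||_HS = sqrt(253) = 15.9060

15.9060


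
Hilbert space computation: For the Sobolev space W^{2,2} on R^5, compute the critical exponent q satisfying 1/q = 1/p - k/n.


Using the Sobolev embedding formula: 1/q = 1/p - k/n
1/q = 1/2 - 2/5 = 1/10
q = 1/(1/10) = 10

10.0000


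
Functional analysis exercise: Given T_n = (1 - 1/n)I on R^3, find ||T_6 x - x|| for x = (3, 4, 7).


T_6 x - x = (1 - 1/6)x - x = -x/6
||x|| = sqrt(74) = 8.6023
||T_6 x - x|| = ||x||/6 = 8.6023/6 = 1.4337

1.4337


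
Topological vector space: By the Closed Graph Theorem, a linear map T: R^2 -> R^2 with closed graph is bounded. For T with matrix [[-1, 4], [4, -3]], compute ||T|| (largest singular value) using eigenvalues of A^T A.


A^T A = [[17, -16], [-16, 25]]
trace(A^T A) = 42, det(A^T A) = 169
discriminant = 42^2 - 4*169 = 1088
Largest eigenvalue of A^T A = (trace + sqrt(disc))/2 = 37.4924
||T|| = sqrt(37.4924) = 6.1231

6.1231


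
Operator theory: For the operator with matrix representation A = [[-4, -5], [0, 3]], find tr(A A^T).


trace(A * A^T) = sum of squares of all entries
= (-4)^2 + (-5)^2 + 0^2 + 3^2
= 16 + 25 + 0 + 9
= 50

50


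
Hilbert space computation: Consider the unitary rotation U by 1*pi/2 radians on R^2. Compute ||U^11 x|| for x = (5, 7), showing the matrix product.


U is a rotation by theta = 1*pi/2
U^11 = rotation by 11*theta = 11*pi/2 = 3*pi/2 (mod 2*pi)
cos(3*pi/2) = 0.0000, sin(3*pi/2) = -1.0000
U^11 x = (0.0000 * 5 - -1.0000 * 7, -1.0000 * 5 + 0.0000 * 7)
= (7.0000, -5.0000)
||U^11 x|| = sqrt(7.0000^2 + (-5.0000)^2) = sqrt(74.0000) = 8.6023

8.6023


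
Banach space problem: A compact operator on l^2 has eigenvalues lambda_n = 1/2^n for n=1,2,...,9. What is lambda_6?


The eigenvalue formula gives lambda_6 = 1/2^6
= 1/64
= 0.0156

0.0156


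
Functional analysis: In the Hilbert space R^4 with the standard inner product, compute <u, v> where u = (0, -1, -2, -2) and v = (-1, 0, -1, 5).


Computing the standard inner product <u, v> = sum u_i * v_i
= 0*-1 + -1*0 + -2*-1 + -2*5
= 0 + 0 + 2 + -10
= -8

-8


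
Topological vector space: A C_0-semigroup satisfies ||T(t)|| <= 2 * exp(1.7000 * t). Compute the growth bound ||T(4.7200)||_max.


||T(4.7200)|| <= 2 * exp(1.7000 * 4.7200)
= 2 * exp(8.0240)
= 2 * 3053.3664
= 6106.7328

6106.7328


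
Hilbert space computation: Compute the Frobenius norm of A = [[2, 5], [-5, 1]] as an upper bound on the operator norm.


||A||_F^2 = sum a_ij^2
= 2^2 + 5^2 + (-5)^2 + 1^2
= 4 + 25 + 25 + 1 = 55
||A||_F = sqrt(55) = 7.4162

7.4162


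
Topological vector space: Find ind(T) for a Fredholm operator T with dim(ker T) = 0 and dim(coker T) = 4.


The Fredholm index is defined as ind(T) = dim(ker T) - dim(coker T)
= 0 - 4
= -4

-4


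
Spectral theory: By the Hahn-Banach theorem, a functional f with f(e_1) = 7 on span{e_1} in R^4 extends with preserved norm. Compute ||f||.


The norm of f is given by ||f|| = sup_{||x||=1} |f(x)|.
On span{e_1}, ||e_1|| = 1, so ||f|| = |f(e_1)| / ||e_1||
= |7| / 1 = 7.0000

7.0000


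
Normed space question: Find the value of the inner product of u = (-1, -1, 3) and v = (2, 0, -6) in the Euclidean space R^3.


Computing the standard inner product <u, v> = sum u_i * v_i
= -1*2 + -1*0 + 3*-6
= -2 + 0 + -18
= -20

-20


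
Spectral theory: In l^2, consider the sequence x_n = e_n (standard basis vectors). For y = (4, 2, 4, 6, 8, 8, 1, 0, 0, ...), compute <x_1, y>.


x_1 = e_1 is the standard basis vector with 1 in position 1.
<x_1, y> = y_1 = 4
As n -> infinity, <x_n, y> -> 0, confirming weak convergence of (x_n) to 0.

4


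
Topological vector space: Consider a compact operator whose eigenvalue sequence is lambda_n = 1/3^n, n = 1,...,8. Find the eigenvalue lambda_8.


The eigenvalue formula gives lambda_8 = 1/3^8
= 1/6561
= 1.5242e-04

1.5242e-04


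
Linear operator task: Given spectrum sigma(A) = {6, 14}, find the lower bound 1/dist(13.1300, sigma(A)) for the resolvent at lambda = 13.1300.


dist(13.1300, {6, 14}) = min(|13.1300 - 6|, |13.1300 - 14|)
= min(7.1300, 0.8700) = 0.8700
Resolvent bound = 1/0.8700 = 1.1494

1.1494


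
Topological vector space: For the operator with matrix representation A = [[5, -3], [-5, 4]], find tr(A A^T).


trace(A * A^T) = sum of squares of all entries
= 5^2 + (-3)^2 + (-5)^2 + 4^2
= 25 + 9 + 25 + 16
= 75

75


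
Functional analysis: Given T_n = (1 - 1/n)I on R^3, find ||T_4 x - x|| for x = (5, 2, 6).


T_4 x - x = (1 - 1/4)x - x = -x/4
||x|| = sqrt(65) = 8.0623
||T_4 x - x|| = ||x||/4 = 8.0623/4 = 2.0156

2.0156


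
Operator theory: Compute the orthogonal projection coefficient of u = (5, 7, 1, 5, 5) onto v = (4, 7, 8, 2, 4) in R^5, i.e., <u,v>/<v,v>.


Computing <u,v> = 5*4 + 7*7 + 1*8 + 5*2 + 5*4 = 107
Computing <v,v> = 4^2 + 7^2 + 8^2 + 2^2 + 4^2 = 149
Projection coefficient = 107/149 = 0.7181

0.7181


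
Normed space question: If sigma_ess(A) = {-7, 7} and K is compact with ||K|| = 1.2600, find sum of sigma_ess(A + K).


By Weyl's theorem, the essential spectrum is invariant under compact perturbations.
sigma_ess(A + K) = sigma_ess(A) = {-7, 7}
Sum = -7 + 7 = 0

0


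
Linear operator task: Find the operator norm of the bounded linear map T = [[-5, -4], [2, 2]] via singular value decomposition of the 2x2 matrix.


A^T A = [[29, 24], [24, 20]]
trace(A^T A) = 49, det(A^T A) = 4
discriminant = 49^2 - 4*4 = 2385
Largest eigenvalue of A^T A = (trace + sqrt(disc))/2 = 48.9182
||T|| = sqrt(48.9182) = 6.9942

6.9942


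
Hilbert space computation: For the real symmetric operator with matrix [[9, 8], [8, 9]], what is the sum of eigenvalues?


For a self-adjoint (symmetric) matrix, the eigenvalues are real.
The sum of eigenvalues equals the trace of the matrix.
trace = 9 + 9 = 18

18


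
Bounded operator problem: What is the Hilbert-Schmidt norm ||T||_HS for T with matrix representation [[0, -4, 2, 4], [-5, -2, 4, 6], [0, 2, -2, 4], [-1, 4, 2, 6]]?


The Hilbert-Schmidt norm is sqrt(sum of squares of all entries).
Sum of squares = 0^2 + (-4)^2 + 2^2 + 4^2 + (-5)^2 + (-2)^2 + 4^2 + 6^2 + 0^2 + 2^2 + (-2)^2 + 4^2 + (-1)^2 + 4^2 + 2^2 + 6^2
= 0 + 16 + 4 + 16 + 25 + 4 + 16 + 36 + 0 + 4 + 4 + 16 + 1 + 16 + 4 + 36 = 198
||T||_HS = sqrt(198) = 14.0712

14.0712


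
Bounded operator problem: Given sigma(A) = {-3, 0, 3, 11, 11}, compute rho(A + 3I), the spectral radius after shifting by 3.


Spectrum of A + 3I = {0, 3, 6, 14, 14}
Spectral radius = max |lambda| over the shifted spectrum
= max(0, 3, 6, 14, 14) = 14

14


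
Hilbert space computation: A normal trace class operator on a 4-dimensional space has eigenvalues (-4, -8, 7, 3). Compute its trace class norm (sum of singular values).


For a normal operator, singular values equal |eigenvalues|.
Trace norm = sum |lambda_i| = 4 + 8 + 7 + 3
= 22

22


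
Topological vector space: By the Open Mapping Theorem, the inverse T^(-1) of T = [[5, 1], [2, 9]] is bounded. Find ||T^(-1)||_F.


det(T) = 5*9 - 1*2 = 43
T^(-1) = (1/43) * [[9, -1], [-2, 5]] = [[0.2093, -0.0233], [-0.0465, 0.1163]]
||T^(-1)||_F^2 = 0.2093^2 + (-0.0233)^2 + (-0.0465)^2 + 0.1163^2 = 0.0600
||T^(-1)||_F = sqrt(0.0600) = 0.2450

0.2450


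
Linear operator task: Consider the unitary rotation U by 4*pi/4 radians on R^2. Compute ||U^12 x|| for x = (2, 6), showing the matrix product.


U is a rotation by theta = 4*pi/4
U^12 = rotation by 12*theta = 48*pi/4 = 0*pi/4 (mod 2*pi)
cos(0*pi/4) = 1.0000, sin(0*pi/4) = 0.0000
U^12 x = (1.0000 * 2 - 0.0000 * 6, 0.0000 * 2 + 1.0000 * 6)
= (2.0000, 6.0000)
||U^12 x|| = sqrt(2.0000^2 + 6.0000^2) = sqrt(40.0000) = 6.3246

6.3246


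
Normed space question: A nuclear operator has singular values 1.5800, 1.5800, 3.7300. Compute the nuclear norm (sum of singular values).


The nuclear norm is the sum of all singular values.
||T||_1 = 1.5800 + 1.5800 + 3.7300
= 6.8900

6.8900


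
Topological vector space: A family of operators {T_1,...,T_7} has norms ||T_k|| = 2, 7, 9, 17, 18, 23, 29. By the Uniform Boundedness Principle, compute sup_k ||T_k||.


By the Uniform Boundedness Principle, the supremum of norms is finite.
sup_k ||T_k|| = max(2, 7, 9, 17, 18, 23, 29) = 29

29


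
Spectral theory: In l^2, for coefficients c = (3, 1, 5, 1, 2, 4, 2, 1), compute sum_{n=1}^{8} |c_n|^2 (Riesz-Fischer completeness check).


sum |c_n|^2 = 3^2 + 1^2 + 5^2 + 1^2 + 2^2 + 4^2 + 2^2 + 1^2
= 9 + 1 + 25 + 1 + 4 + 16 + 4 + 1
= 61

61


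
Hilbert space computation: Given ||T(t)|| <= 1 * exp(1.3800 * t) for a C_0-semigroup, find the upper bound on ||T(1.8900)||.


||T(1.8900)|| <= 1 * exp(1.3800 * 1.8900)
= 1 * exp(2.6082)
= 1 * 13.5746
= 13.5746

13.5746


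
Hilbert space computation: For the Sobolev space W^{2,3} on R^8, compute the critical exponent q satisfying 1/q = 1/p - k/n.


Using the Sobolev embedding formula: 1/q = 1/p - k/n
1/q = 1/3 - 2/8 = 1/12
q = 1/(1/12) = 12

12.0000


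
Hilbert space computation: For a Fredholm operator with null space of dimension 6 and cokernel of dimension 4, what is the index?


The Fredholm index is defined as ind(T) = dim(ker T) - dim(coker T)
= 6 - 4
= 2

2


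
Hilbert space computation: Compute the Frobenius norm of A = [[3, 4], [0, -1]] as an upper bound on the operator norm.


||A||_F^2 = sum a_ij^2
= 3^2 + 4^2 + 0^2 + (-1)^2
= 9 + 16 + 0 + 1 = 26
||A||_F = sqrt(26) = 5.0990

5.0990


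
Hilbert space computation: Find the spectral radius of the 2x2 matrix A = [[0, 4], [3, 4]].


For a 2x2 matrix, eigenvalues satisfy lambda^2 - (trace)*lambda + det = 0
trace = 0 + 4 = 4
det = 0*4 - 4*3 = -12
discriminant = 4^2 - 4*(-12) = 64
spectral radius = max |eigenvalue| = 6.0000

6.0000


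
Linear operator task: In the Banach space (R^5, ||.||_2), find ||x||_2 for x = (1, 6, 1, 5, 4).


The l^2 norm = (sum |x_i|^2)^(1/2)
Sum of 2th powers = 1 + 36 + 1 + 25 + 16 = 79
||x||_2 = (79)^(1/2) = 8.8882

8.8882


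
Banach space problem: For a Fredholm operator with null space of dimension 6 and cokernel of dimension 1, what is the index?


The Fredholm index is defined as ind(T) = dim(ker T) - dim(coker T)
= 6 - 1
= 5

5


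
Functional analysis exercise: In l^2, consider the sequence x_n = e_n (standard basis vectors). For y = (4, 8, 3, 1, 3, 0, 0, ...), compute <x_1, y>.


x_1 = e_1 is the standard basis vector with 1 in position 1.
<x_1, y> = y_1 = 4
As n -> infinity, <x_n, y> -> 0, confirming weak convergence of (x_n) to 0.

4


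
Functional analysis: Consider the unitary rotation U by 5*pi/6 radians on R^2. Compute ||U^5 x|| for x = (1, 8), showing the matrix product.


U is a rotation by theta = 5*pi/6
U^5 = rotation by 5*theta = 25*pi/6 = 1*pi/6 (mod 2*pi)
cos(1*pi/6) = 0.8660, sin(1*pi/6) = 0.5000
U^5 x = (0.8660 * 1 - 0.5000 * 8, 0.5000 * 1 + 0.8660 * 8)
= (-3.1340, 7.4282)
||U^5 x|| = sqrt((-3.1340)^2 + 7.4282^2) = sqrt(65.0000) = 8.0623

8.0623


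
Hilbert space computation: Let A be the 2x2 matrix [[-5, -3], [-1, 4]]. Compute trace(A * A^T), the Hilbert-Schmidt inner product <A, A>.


trace(A * A^T) = sum of squares of all entries
= (-5)^2 + (-3)^2 + (-1)^2 + 4^2
= 25 + 9 + 1 + 16
= 51

51


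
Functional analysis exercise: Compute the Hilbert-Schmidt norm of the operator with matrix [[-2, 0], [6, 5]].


The Hilbert-Schmidt norm is sqrt(sum of squares of all entries).
Sum of squares = (-2)^2 + 0^2 + 6^2 + 5^2
= 4 + 0 + 36 + 25 = 65
||T||_HS = sqrt(65) = 8.0623

8.0623


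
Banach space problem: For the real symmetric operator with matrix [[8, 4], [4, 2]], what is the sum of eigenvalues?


For a self-adjoint (symmetric) matrix, the eigenvalues are real.
The sum of eigenvalues equals the trace of the matrix.
trace = 8 + 2 = 10

10


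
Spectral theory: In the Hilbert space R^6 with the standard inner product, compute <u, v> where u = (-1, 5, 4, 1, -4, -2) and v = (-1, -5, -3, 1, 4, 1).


Computing the standard inner product <u, v> = sum u_i * v_i
= -1*-1 + 5*-5 + 4*-3 + 1*1 + -4*4 + -2*1
= 1 + -25 + -12 + 1 + -16 + -2
= -53

-53


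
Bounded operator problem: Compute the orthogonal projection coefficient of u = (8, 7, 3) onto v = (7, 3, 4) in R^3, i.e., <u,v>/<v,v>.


Computing <u,v> = 8*7 + 7*3 + 3*4 = 89
Computing <v,v> = 7^2 + 3^2 + 4^2 = 74
Projection coefficient = 89/74 = 1.2027

1.2027


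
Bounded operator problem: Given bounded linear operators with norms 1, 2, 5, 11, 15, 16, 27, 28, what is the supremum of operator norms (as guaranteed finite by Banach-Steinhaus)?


By the Uniform Boundedness Principle, the supremum of norms is finite.
sup_k ||T_k|| = max(1, 2, 5, 11, 15, 16, 27, 28) = 28

28


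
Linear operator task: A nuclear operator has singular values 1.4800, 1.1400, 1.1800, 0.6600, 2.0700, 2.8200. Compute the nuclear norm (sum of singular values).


The nuclear norm is the sum of all singular values.
||T||_1 = 1.4800 + 1.1400 + 1.1800 + 0.6600 + 2.0700 + 2.8200
= 9.3500

9.3500


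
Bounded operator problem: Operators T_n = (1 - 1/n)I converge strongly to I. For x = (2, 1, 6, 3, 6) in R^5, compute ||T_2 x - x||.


T_2 x - x = (1 - 1/2)x - x = -x/2
||x|| = sqrt(86) = 9.2736
||T_2 x - x|| = ||x||/2 = 9.2736/2 = 4.6368

4.6368


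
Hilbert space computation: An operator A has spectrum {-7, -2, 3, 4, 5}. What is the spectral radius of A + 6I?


Spectrum of A + 6I = {-1, 4, 9, 10, 11}
Spectral radius = max |lambda| over the shifted spectrum
= max(1, 4, 9, 10, 11) = 11

11


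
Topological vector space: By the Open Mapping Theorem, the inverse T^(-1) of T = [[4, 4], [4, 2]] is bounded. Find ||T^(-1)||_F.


det(T) = 4*2 - 4*4 = -8
T^(-1) = (1/-8) * [[2, -4], [-4, 4]] = [[-0.2500, 0.5000], [0.5000, -0.5000]]
||T^(-1)||_F^2 = (-0.2500)^2 + 0.5000^2 + 0.5000^2 + (-0.5000)^2 = 0.8125
||T^(-1)||_F = sqrt(0.8125) = 0.9014

0.9014


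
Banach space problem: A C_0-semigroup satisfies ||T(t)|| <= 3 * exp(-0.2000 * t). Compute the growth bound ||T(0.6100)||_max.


||T(0.6100)|| <= 3 * exp(-0.2000 * 0.6100)
= 3 * exp(-0.1220)
= 3 * 0.8851
= 2.6554

2.6554


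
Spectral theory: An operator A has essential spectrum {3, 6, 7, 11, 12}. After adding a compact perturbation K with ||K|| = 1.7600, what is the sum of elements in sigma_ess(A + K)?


By Weyl's theorem, the essential spectrum is invariant under compact perturbations.
sigma_ess(A + K) = sigma_ess(A) = {3, 6, 7, 11, 12}
Sum = 3 + 6 + 7 + 11 + 12 = 39

39


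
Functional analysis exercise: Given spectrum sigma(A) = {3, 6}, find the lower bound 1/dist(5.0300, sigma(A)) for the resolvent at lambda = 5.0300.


dist(5.0300, {3, 6}) = min(|5.0300 - 3|, |5.0300 - 6|)
= min(2.0300, 0.9700) = 0.9700
Resolvent bound = 1/0.9700 = 1.0309

1.0309


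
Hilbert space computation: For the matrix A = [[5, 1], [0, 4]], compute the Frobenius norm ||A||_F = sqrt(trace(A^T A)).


||A||_F^2 = sum a_ij^2
= 5^2 + 1^2 + 0^2 + 4^2
= 25 + 1 + 0 + 16 = 42
||A||_F = sqrt(42) = 6.4807

6.4807


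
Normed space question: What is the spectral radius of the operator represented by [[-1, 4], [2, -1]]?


For a 2x2 matrix, eigenvalues satisfy lambda^2 - (trace)*lambda + det = 0
trace = -1 + -1 = -2
det = -1*-1 - 4*2 = -7
discriminant = (-2)^2 - 4*(-7) = 32
spectral radius = max |eigenvalue| = 3.8284

3.8284


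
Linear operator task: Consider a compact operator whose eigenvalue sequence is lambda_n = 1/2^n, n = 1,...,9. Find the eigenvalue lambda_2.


The eigenvalue formula gives lambda_2 = 1/2^2
= 1/4
= 0.2500

0.2500


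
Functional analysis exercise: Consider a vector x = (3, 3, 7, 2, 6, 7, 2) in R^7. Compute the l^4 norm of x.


The l^4 norm = (sum |x_i|^4)^(1/4)
Sum of 4th powers = 81 + 81 + 2401 + 16 + 1296 + 2401 + 16 = 6292
||x||_4 = (6292)^(1/4) = 8.9063

8.9063


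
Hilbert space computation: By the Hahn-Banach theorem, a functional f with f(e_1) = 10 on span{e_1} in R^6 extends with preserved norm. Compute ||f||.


The norm of f is given by ||f|| = sup_{||x||=1} |f(x)|.
On span{e_1}, ||e_1|| = 1, so ||f|| = |f(e_1)| / ||e_1||
= |10| / 1 = 10.0000

10.0000


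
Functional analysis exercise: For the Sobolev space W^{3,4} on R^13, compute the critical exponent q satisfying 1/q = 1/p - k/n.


Using the Sobolev embedding formula: 1/q = 1/p - k/n
1/q = 1/4 - 3/13 = 1/52
q = 1/(1/52) = 52

52.0000


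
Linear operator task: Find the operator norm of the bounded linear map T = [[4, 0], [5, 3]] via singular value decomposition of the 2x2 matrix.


A^T A = [[41, 15], [15, 9]]
trace(A^T A) = 50, det(A^T A) = 144
discriminant = 50^2 - 4*144 = 1924
Largest eigenvalue of A^T A = (trace + sqrt(disc))/2 = 46.9317
||T|| = sqrt(46.9317) = 6.8507

6.8507


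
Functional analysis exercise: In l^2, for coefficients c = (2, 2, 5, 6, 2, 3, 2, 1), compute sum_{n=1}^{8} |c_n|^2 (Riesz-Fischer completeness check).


sum |c_n|^2 = 2^2 + 2^2 + 5^2 + 6^2 + 2^2 + 3^2 + 2^2 + 1^2
= 4 + 4 + 25 + 36 + 4 + 9 + 4 + 1
= 87

87


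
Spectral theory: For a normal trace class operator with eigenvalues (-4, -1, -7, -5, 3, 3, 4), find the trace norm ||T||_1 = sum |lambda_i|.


For a normal operator, singular values equal |eigenvalues|.
Trace norm = sum |lambda_i| = 4 + 1 + 7 + 5 + 3 + 3 + 4
= 27

27


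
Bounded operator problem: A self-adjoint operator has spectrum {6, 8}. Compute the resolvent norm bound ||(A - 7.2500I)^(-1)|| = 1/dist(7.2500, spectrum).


dist(7.2500, {6, 8}) = min(|7.2500 - 6|, |7.2500 - 8|)
= min(1.2500, 0.7500) = 0.7500
Resolvent bound = 1/0.7500 = 1.3333

1.3333


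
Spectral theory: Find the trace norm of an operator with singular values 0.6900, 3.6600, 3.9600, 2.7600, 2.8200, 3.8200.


The nuclear norm is the sum of all singular values.
||T||_1 = 0.6900 + 3.6600 + 3.9600 + 2.7600 + 2.8200 + 3.8200
= 17.7100

17.7100


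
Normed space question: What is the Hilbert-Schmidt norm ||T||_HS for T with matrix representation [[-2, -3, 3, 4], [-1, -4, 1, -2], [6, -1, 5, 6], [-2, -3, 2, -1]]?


The Hilbert-Schmidt norm is sqrt(sum of squares of all entries).
Sum of squares = (-2)^2 + (-3)^2 + 3^2 + 4^2 + (-1)^2 + (-4)^2 + 1^2 + (-2)^2 + 6^2 + (-1)^2 + 5^2 + 6^2 + (-2)^2 + (-3)^2 + 2^2 + (-1)^2
= 4 + 9 + 9 + 16 + 1 + 16 + 1 + 4 + 36 + 1 + 25 + 36 + 4 + 9 + 4 + 1 = 176
||T||_HS = sqrt(176) = 13.2665

13.2665


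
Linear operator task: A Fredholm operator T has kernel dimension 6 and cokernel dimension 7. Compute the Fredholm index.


The Fredholm index is defined as ind(T) = dim(ker T) - dim(coker T)
= 6 - 7
= -1

-1


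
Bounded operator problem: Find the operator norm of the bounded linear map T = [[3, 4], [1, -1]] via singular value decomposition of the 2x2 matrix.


A^T A = [[10, 11], [11, 17]]
trace(A^T A) = 27, det(A^T A) = 49
discriminant = 27^2 - 4*49 = 533
Largest eigenvalue of A^T A = (trace + sqrt(disc))/2 = 25.0434
||T|| = sqrt(25.0434) = 5.0043

5.0043


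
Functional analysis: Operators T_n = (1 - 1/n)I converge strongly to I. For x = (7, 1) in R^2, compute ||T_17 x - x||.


T_17 x - x = (1 - 1/17)x - x = -x/17
||x|| = sqrt(50) = 7.0711
||T_17 x - x|| = ||x||/17 = 7.0711/17 = 0.4159

0.4159


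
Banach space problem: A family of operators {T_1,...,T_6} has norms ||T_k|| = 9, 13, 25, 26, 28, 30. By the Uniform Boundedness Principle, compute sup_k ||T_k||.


By the Uniform Boundedness Principle, the supremum of norms is finite.
sup_k ||T_k|| = max(9, 13, 25, 26, 28, 30) = 30

30


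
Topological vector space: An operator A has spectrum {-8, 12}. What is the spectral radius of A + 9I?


Spectrum of A + 9I = {1, 21}
Spectral radius = max |lambda| over the shifted spectrum
= max(1, 21) = 21

21


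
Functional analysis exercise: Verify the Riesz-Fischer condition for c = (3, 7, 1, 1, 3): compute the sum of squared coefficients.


sum |c_n|^2 = 3^2 + 7^2 + 1^2 + 1^2 + 3^2
= 9 + 49 + 1 + 1 + 9
= 69

69


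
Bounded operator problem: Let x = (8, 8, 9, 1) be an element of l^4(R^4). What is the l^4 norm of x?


The l^4 norm = (sum |x_i|^4)^(1/4)
Sum of 4th powers = 4096 + 4096 + 6561 + 1 = 14754
||x||_4 = (14754)^(1/4) = 11.0212

11.0212


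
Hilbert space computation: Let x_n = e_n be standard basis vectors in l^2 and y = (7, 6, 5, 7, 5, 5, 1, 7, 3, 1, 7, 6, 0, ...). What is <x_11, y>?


x_11 = e_11 is the standard basis vector with 1 in position 11.
<x_11, y> = y_11 = 7
As n -> infinity, <x_n, y> -> 0, confirming weak convergence of (x_n) to 0.

7


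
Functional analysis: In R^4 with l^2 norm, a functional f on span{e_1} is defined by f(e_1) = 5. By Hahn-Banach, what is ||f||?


The norm of f is given by ||f|| = sup_{||x||=1} |f(x)|.
On span{e_1}, ||e_1|| = 1, so ||f|| = |f(e_1)| / ||e_1||
= |5| / 1 = 5.0000

5.0000


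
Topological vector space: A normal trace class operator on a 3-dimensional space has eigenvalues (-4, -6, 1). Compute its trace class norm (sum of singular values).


For a normal operator, singular values equal |eigenvalues|.
Trace norm = sum |lambda_i| = 4 + 6 + 1
= 11

11


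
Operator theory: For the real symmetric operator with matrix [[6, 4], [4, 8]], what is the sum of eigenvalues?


For a self-adjoint (symmetric) matrix, the eigenvalues are real.
The sum of eigenvalues equals the trace of the matrix.
trace = 6 + 8 = 14

14


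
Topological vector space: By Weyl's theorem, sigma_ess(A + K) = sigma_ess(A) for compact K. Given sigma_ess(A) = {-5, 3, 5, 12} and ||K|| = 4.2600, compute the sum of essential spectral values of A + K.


By Weyl's theorem, the essential spectrum is invariant under compact perturbations.
sigma_ess(A + K) = sigma_ess(A) = {-5, 3, 5, 12}
Sum = -5 + 3 + 5 + 12 = 15

15


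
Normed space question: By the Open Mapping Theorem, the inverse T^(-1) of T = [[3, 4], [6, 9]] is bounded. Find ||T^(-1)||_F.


det(T) = 3*9 - 4*6 = 3
T^(-1) = (1/3) * [[9, -4], [-6, 3]] = [[3.0000, -1.3333], [-2.0000, 1.0000]]
||T^(-1)||_F^2 = 3.0000^2 + (-1.3333)^2 + (-2.0000)^2 + 1.0000^2 = 15.7778
||T^(-1)||_F = sqrt(15.7778) = 3.9721

3.9721


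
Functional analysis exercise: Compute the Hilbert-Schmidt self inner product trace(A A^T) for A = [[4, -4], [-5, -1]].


trace(A * A^T) = sum of squares of all entries
= 4^2 + (-4)^2 + (-5)^2 + (-1)^2
= 16 + 16 + 25 + 1
= 58

58


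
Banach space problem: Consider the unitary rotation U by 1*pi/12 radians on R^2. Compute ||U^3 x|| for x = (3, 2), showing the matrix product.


U is a rotation by theta = 1*pi/12
U^3 = rotation by 3*theta = 3*pi/12
cos(3*pi/12) = 0.7071, sin(3*pi/12) = 0.7071
U^3 x = (0.7071 * 3 - 0.7071 * 2, 0.7071 * 3 + 0.7071 * 2)
= (0.7071, 3.5355)
||U^3 x|| = sqrt(0.7071^2 + 3.5355^2) = sqrt(13.0000) = 3.6056

3.6056


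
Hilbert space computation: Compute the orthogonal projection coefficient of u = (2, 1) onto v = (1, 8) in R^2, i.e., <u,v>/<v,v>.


Computing <u,v> = 2*1 + 1*8 = 10
Computing <v,v> = 1^2 + 8^2 = 65
Projection coefficient = 10/65 = 0.1538

0.1538


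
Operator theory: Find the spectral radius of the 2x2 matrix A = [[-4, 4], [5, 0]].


For a 2x2 matrix, eigenvalues satisfy lambda^2 - (trace)*lambda + det = 0
trace = -4 + 0 = -4
det = -4*0 - 4*5 = -20
discriminant = (-4)^2 - 4*(-20) = 96
spectral radius = max |eigenvalue| = 6.8990

6.8990


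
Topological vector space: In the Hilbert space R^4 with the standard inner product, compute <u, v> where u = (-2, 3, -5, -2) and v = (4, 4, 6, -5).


Computing the standard inner product <u, v> = sum u_i * v_i
= -2*4 + 3*4 + -5*6 + -2*-5
= -8 + 12 + -30 + 10
= -16

-16


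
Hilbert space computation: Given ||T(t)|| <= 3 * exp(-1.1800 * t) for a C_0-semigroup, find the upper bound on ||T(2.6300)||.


||T(2.6300)|| <= 3 * exp(-1.1800 * 2.6300)
= 3 * exp(-3.1034)
= 3 * 0.0449
= 0.1347

0.1347


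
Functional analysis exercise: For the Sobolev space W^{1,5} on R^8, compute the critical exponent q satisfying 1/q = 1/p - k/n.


Using the Sobolev embedding formula: 1/q = 1/p - k/n
1/q = 1/5 - 1/8 = 3/40
q = 1/(3/40) = 40/3 = 13.3333

13.3333


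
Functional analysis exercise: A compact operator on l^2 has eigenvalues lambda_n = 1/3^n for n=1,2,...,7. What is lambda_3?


The eigenvalue formula gives lambda_3 = 1/3^3
= 1/27
= 0.0370

0.0370


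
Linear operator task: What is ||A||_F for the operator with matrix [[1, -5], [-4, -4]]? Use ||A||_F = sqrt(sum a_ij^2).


||A||_F^2 = sum a_ij^2
= 1^2 + (-5)^2 + (-4)^2 + (-4)^2
= 1 + 25 + 16 + 16 = 58
||A||_F = sqrt(58) = 7.6158

7.6158


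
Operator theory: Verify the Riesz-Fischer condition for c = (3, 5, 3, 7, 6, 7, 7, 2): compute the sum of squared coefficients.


sum |c_n|^2 = 3^2 + 5^2 + 3^2 + 7^2 + 6^2 + 7^2 + 7^2 + 2^2
= 9 + 25 + 9 + 49 + 36 + 49 + 49 + 4
= 230

230


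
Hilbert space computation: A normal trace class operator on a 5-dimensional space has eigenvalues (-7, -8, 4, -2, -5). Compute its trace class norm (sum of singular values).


For a normal operator, singular values equal |eigenvalues|.
Trace norm = sum |lambda_i| = 7 + 8 + 4 + 2 + 5
= 26

26


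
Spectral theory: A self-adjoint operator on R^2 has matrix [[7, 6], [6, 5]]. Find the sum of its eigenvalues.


For a self-adjoint (symmetric) matrix, the eigenvalues are real.
The sum of eigenvalues equals the trace of the matrix.
trace = 7 + 5 = 12

12


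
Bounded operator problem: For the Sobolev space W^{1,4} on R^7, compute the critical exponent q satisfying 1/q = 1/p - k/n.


Using the Sobolev embedding formula: 1/q = 1/p - k/n
1/q = 1/4 - 1/7 = 3/28
q = 1/(3/28) = 28/3 = 9.3333

9.3333


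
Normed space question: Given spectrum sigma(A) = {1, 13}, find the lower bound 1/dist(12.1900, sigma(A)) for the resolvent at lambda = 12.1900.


dist(12.1900, {1, 13}) = min(|12.1900 - 1|, |12.1900 - 13|)
= min(11.1900, 0.8100) = 0.8100
Resolvent bound = 1/0.8100 = 1.2346

1.2346


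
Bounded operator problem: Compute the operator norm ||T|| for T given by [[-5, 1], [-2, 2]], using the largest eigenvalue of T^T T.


A^T A = [[29, -9], [-9, 5]]
trace(A^T A) = 34, det(A^T A) = 64
discriminant = 34^2 - 4*64 = 900
Largest eigenvalue of A^T A = (trace + sqrt(disc))/2 = 32.0000
||T|| = sqrt(32.0000) = 5.6569

5.6569


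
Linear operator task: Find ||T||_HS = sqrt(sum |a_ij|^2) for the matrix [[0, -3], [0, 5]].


The Hilbert-Schmidt norm is sqrt(sum of squares of all entries).
Sum of squares = 0^2 + (-3)^2 + 0^2 + 5^2
= 0 + 9 + 0 + 25 = 34
||T||_HS = sqrt(34) = 5.8310

5.8310


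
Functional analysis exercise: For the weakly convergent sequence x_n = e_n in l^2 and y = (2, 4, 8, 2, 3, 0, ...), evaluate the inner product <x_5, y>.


x_5 = e_5 is the standard basis vector with 1 in position 5.
<x_5, y> = y_5 = 3
As n -> infinity, <x_n, y> -> 0, confirming weak convergence of (x_n) to 0.

3


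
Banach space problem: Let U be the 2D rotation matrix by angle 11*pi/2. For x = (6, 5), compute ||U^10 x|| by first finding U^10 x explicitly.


U is a rotation by theta = 11*pi/2
U^10 = rotation by 10*theta = 110*pi/2 = 2*pi/2 (mod 2*pi)
cos(2*pi/2) = -1.0000, sin(2*pi/2) = 0.0000
U^10 x = (-1.0000 * 6 - 0.0000 * 5, 0.0000 * 6 + -1.0000 * 5)
= (-6.0000, -5.0000)
||U^10 x|| = sqrt((-6.0000)^2 + (-5.0000)^2) = sqrt(61.0000) = 7.8102

7.8102


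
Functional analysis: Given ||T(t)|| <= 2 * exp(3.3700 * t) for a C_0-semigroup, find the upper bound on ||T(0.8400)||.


||T(0.8400)|| <= 2 * exp(3.3700 * 0.8400)
= 2 * exp(2.8308)
= 2 * 16.9590
= 33.9180

33.9180


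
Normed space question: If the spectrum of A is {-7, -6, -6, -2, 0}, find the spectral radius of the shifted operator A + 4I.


Spectrum of A + 4I = {-3, -2, -2, 2, 4}
Spectral radius = max |lambda| over the shifted spectrum
= max(3, 2, 2, 2, 4) = 4

4


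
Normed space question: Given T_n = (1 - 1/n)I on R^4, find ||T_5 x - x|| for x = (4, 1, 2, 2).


T_5 x - x = (1 - 1/5)x - x = -x/5
||x|| = sqrt(25) = 5.0000
||T_5 x - x|| = ||x||/5 = 5.0000/5 = 1.0000

1.0000


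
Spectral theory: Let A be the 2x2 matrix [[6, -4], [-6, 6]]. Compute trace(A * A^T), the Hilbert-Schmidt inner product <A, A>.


trace(A * A^T) = sum of squares of all entries
= 6^2 + (-4)^2 + (-6)^2 + 6^2
= 36 + 16 + 36 + 36
= 124

124


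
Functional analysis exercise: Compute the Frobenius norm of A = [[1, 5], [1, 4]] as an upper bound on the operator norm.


||A||_F^2 = sum a_ij^2
= 1^2 + 5^2 + 1^2 + 4^2
= 1 + 25 + 1 + 16 = 43
||A||_F = sqrt(43) = 6.5574

6.5574


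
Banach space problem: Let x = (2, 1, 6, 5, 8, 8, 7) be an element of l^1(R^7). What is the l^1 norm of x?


The l^1 norm equals the sum of absolute values of all components.
||x||_1 = 2 + 1 + 6 + 5 + 8 + 8 + 7
= 37

37.0000


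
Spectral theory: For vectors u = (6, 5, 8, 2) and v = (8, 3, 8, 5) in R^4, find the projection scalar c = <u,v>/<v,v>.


Computing <u,v> = 6*8 + 5*3 + 8*8 + 2*5 = 137
Computing <v,v> = 8^2 + 3^2 + 8^2 + 5^2 = 162
Projection coefficient = 137/162 = 0.8457

0.8457


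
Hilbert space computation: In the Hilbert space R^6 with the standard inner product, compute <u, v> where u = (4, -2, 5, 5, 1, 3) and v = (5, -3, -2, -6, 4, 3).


Computing the standard inner product <u, v> = sum u_i * v_i
= 4*5 + -2*-3 + 5*-2 + 5*-6 + 1*4 + 3*3
= 20 + 6 + -10 + -30 + 4 + 9
= -1

-1


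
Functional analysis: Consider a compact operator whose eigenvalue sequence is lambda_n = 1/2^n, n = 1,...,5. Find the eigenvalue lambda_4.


The eigenvalue formula gives lambda_4 = 1/2^4
= 1/16
= 0.0625

0.0625


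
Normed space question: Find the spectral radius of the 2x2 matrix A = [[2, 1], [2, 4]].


For a 2x2 matrix, eigenvalues satisfy lambda^2 - (trace)*lambda + det = 0
trace = 2 + 4 = 6
det = 2*4 - 1*2 = 6
discriminant = 6^2 - 4*(6) = 12
spectral radius = max |eigenvalue| = 4.7321

4.7321


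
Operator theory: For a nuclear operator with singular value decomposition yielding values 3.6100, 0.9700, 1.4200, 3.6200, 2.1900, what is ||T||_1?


The nuclear norm is the sum of all singular values.
||T||_1 = 3.6100 + 0.9700 + 1.4200 + 3.6200 + 2.1900
= 11.8100

11.8100


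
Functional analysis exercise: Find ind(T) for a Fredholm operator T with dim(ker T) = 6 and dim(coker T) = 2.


The Fredholm index is defined as ind(T) = dim(ker T) - dim(coker T)
= 6 - 2
= 4

4


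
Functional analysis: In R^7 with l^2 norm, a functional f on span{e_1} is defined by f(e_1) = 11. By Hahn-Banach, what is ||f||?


The norm of f is given by ||f|| = sup_{||x||=1} |f(x)|.
On span{e_1}, ||e_1|| = 1, so ||f|| = |f(e_1)| / ||e_1||
= |11| / 1 = 11.0000

11.0000


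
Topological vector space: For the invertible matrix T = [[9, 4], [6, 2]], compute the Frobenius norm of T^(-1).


det(T) = 9*2 - 4*6 = -6
T^(-1) = (1/-6) * [[2, -4], [-6, 9]] = [[-0.3333, 0.6667], [1.0000, -1.5000]]
||T^(-1)||_F^2 = (-0.3333)^2 + 0.6667^2 + 1.0000^2 + (-1.5000)^2 = 3.8056
||T^(-1)||_F = sqrt(3.8056) = 1.9508

1.9508


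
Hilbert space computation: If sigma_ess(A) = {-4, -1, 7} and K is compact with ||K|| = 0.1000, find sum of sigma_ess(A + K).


By Weyl's theorem, the essential spectrum is invariant under compact perturbations.
sigma_ess(A + K) = sigma_ess(A) = {-4, -1, 7}
Sum = -4 + -1 + 7 = 2

2


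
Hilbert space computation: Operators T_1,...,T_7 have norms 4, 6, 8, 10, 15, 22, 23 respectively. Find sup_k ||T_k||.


By the Uniform Boundedness Principle, the supremum of norms is finite.
sup_k ||T_k|| = max(4, 6, 8, 10, 15, 22, 23) = 23

23


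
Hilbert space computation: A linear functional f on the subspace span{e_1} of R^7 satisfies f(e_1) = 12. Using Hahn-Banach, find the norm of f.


The norm of f is given by ||f|| = sup_{||x||=1} |f(x)|.
On span{e_1}, ||e_1|| = 1, so ||f|| = |f(e_1)| / ||e_1||
= |12| / 1 = 12.0000

12.0000


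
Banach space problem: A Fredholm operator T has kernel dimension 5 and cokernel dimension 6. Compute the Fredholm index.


The Fredholm index is defined as ind(T) = dim(ker T) - dim(coker T)
= 5 - 6
= -1

-1


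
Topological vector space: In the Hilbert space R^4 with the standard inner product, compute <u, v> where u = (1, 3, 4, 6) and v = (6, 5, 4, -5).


Computing the standard inner product <u, v> = sum u_i * v_i
= 1*6 + 3*5 + 4*4 + 6*-5
= 6 + 15 + 16 + -30
= 7

7


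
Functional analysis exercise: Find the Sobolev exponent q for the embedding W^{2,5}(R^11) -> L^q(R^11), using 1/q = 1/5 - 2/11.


Using the Sobolev embedding formula: 1/q = 1/p - k/n
1/q = 1/5 - 2/11 = 1/55
q = 1/(1/55) = 55

55.0000


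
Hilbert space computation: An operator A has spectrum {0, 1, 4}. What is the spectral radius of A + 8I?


Spectrum of A + 8I = {8, 9, 12}
Spectral radius = max |lambda| over the shifted spectrum
= max(8, 9, 12) = 12

12


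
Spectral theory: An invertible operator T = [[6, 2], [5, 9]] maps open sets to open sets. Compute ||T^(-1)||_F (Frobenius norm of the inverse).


det(T) = 6*9 - 2*5 = 44
T^(-1) = (1/44) * [[9, -2], [-5, 6]] = [[0.2045, -0.0455], [-0.1136, 0.1364]]
||T^(-1)||_F^2 = 0.2045^2 + (-0.0455)^2 + (-0.1136)^2 + 0.1364^2 = 0.0754
||T^(-1)||_F = sqrt(0.0754) = 0.2746

0.2746


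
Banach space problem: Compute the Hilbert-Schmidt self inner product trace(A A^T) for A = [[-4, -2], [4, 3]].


trace(A * A^T) = sum of squares of all entries
= (-4)^2 + (-2)^2 + 4^2 + 3^2
= 16 + 4 + 16 + 9
= 45

45


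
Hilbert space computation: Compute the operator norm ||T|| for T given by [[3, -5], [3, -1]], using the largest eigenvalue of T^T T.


A^T A = [[18, -18], [-18, 26]]
trace(A^T A) = 44, det(A^T A) = 144
discriminant = 44^2 - 4*144 = 1360
Largest eigenvalue of A^T A = (trace + sqrt(disc))/2 = 40.4391
||T|| = sqrt(40.4391) = 6.3592

6.3592


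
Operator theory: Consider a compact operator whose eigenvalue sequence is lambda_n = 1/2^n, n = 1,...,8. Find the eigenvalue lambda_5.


The eigenvalue formula gives lambda_5 = 1/2^5
= 1/32
= 0.0312

0.0312


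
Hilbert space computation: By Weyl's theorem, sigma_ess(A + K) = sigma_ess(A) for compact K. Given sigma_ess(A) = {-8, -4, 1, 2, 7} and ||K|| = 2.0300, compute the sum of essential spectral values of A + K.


By Weyl's theorem, the essential spectrum is invariant under compact perturbations.
sigma_ess(A + K) = sigma_ess(A) = {-8, -4, 1, 2, 7}
Sum = -8 + -4 + 1 + 2 + 7 = -2

-2


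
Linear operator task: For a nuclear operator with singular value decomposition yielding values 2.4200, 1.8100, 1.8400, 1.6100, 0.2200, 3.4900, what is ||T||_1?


The nuclear norm is the sum of all singular values.
||T||_1 = 2.4200 + 1.8100 + 1.8400 + 1.6100 + 0.2200 + 3.4900
= 11.3900

11.3900


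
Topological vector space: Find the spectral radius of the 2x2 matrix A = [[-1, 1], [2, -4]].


For a 2x2 matrix, eigenvalues satisfy lambda^2 - (trace)*lambda + det = 0
trace = -1 + -4 = -5
det = -1*-4 - 1*2 = 2
discriminant = (-5)^2 - 4*(2) = 17
spectral radius = max |eigenvalue| = 4.5616

4.5616


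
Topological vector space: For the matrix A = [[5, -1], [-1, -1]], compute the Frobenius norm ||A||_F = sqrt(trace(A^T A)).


||A||_F^2 = sum a_ij^2
= 5^2 + (-1)^2 + (-1)^2 + (-1)^2
= 25 + 1 + 1 + 1 = 28
||A||_F = sqrt(28) = 5.2915

5.2915


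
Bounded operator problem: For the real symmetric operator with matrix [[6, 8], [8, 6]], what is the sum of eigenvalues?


For a self-adjoint (symmetric) matrix, the eigenvalues are real.
The sum of eigenvalues equals the trace of the matrix.
trace = 6 + 6 = 12

12


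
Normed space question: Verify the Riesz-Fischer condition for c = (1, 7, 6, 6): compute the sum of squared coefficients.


sum |c_n|^2 = 1^2 + 7^2 + 6^2 + 6^2
= 1 + 49 + 36 + 36
= 122

122


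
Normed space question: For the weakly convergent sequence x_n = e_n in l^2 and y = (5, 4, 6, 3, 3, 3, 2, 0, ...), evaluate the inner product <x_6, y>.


x_6 = e_6 is the standard basis vector with 1 in position 6.
<x_6, y> = y_6 = 3
As n -> infinity, <x_n, y> -> 0, confirming weak convergence of (x_n) to 0.

3


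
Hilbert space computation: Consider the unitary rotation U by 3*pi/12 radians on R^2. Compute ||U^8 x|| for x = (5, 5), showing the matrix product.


U is a rotation by theta = 3*pi/12
U^8 = rotation by 8*theta = 24*pi/12 = 0*pi/12 (mod 2*pi)
cos(0*pi/12) = 1.0000, sin(0*pi/12) = 0.0000
U^8 x = (1.0000 * 5 - 0.0000 * 5, 0.0000 * 5 + 1.0000 * 5)
= (5.0000, 5.0000)
||U^8 x|| = sqrt(5.0000^2 + 5.0000^2) = sqrt(50.0000) = 7.0711

7.0711
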